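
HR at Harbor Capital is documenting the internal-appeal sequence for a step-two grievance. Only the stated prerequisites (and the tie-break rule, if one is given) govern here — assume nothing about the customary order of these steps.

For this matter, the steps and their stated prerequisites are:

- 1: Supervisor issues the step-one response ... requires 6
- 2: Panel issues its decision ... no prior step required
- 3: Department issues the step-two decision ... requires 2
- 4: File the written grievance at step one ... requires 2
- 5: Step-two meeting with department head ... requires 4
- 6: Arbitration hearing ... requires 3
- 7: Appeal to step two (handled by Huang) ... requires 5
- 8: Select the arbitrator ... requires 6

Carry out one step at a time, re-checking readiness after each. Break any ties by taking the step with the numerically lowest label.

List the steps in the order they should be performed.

2 has no prerequisites → 2 first.
3 and 4 are both available; 3 has the earlier label → 3.
6 now also ready, so the ready set is {4, 6}; 4 has the earlier label → 4.
5 now also ready, so the ready set is {5, 6}; 5 has the earlier label → 5.
6 and 7 are both available; 6 has the earlier label → 6.
Ready: 1, 7 and 8. 1 has the earlier label → 1.
Ready: 7 and 8. 7 has the earlier label → 7.
Next only 8 has its prerequisites met → 8.

2, 3, 4, 5, 6, 1, 7, 8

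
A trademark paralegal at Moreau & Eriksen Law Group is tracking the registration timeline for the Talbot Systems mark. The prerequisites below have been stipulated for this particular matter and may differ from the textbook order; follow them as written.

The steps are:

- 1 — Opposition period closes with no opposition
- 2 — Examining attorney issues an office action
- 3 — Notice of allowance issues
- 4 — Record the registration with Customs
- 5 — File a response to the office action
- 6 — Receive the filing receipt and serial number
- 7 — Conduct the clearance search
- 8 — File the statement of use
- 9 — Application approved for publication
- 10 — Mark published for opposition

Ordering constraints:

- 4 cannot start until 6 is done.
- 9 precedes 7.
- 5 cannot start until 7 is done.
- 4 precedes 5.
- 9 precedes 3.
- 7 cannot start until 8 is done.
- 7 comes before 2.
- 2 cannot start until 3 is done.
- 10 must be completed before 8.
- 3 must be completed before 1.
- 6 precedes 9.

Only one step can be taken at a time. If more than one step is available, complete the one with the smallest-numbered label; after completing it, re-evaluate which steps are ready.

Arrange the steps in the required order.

6 and 10 have no prerequisites; 6 has the earlier label, so 6 is first.
Ready: 4, 9 and 10. 4 has the earlier label → 4.
Now 9 and 10 have their prerequisites met. 9 has the earlier label, so 9 next.
3 now also ready, so the ready set is {3, 10}; 3 has the earlier label → 3.
Ready: 1 and 10. 1 has the earlier label → 1.
10 is the only step now ready → 10.
8 needed 10, now all done → 8.
7 needed 8 and 9, now all done → 7.
Ready: 2 and 5. 2 has the earlier label → 2.
Next only 5 has its prerequisites met → 5.

6, 4, 9, 3, 1, 10, 8, 7, 2, 5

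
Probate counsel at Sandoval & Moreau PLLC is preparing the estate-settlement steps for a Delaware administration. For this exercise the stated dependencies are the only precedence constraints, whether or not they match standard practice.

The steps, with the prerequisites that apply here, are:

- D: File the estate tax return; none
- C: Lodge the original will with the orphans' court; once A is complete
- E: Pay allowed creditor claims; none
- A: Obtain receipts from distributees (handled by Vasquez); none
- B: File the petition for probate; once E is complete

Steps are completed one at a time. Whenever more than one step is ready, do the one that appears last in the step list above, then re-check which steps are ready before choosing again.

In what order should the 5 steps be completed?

A → E → B → C → D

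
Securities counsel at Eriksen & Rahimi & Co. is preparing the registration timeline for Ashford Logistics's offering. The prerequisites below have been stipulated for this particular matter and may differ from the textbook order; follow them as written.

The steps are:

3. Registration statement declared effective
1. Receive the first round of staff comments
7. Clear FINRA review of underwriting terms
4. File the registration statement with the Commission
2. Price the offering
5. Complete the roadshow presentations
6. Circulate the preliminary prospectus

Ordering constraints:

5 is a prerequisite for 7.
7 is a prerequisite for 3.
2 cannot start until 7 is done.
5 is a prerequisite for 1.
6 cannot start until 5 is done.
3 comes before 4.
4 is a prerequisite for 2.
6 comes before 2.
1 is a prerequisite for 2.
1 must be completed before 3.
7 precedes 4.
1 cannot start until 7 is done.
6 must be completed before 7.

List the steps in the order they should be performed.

5 is the only step with nothing outstanding, so it goes first.
That leaves 6 as the only ready step → 6.
That leaves 7 as the only ready step → 7.
Next only 1 has its prerequisites met → 1.
3 needed 1 and 7, now all done → 3.
4 needed 3 and 7, now all done → 4.
2 needed 1, 7, 4 and 6, now all done → 2.

5 6 7 1 3 4 2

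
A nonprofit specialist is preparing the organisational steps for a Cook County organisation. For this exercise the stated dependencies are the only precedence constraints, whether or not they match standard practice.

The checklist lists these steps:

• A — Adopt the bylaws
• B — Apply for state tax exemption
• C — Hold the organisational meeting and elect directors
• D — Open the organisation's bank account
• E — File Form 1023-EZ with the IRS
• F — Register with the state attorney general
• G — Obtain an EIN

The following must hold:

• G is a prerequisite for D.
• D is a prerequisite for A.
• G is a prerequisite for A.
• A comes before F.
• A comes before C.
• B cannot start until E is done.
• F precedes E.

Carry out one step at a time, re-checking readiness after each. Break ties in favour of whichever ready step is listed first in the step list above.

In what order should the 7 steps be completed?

G, D, A, C, F, E, B

G is the only step with nothing outstanding, so it goes first.
D needed G, now all done → D.
A needed D and G, now all done → A.
Ready: C and F. C is listed earlier → C.
That leaves F as the only ready step → F.
E needed F, now all done → E.
That leaves B as the only ready step → B.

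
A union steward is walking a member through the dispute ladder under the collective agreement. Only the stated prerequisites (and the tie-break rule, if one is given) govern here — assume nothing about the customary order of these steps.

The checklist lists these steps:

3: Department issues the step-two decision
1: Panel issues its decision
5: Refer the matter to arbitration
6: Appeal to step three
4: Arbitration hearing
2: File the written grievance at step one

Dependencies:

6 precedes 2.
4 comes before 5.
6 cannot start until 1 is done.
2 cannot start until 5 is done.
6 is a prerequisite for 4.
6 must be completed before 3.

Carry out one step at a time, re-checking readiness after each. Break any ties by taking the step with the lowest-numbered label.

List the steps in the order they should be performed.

Only 1 has no prerequisites, so it is first.
That leaves 6 as the only ready step → 6.
Now 3 and 4 have their prerequisites met. 3 has the earlier label, so 3 next.
4 needed 6, now all done → 4.
That leaves 5 as the only ready step → 5.
2 needed 5 and 6, now all done → 2.

1 6 3 4 5 2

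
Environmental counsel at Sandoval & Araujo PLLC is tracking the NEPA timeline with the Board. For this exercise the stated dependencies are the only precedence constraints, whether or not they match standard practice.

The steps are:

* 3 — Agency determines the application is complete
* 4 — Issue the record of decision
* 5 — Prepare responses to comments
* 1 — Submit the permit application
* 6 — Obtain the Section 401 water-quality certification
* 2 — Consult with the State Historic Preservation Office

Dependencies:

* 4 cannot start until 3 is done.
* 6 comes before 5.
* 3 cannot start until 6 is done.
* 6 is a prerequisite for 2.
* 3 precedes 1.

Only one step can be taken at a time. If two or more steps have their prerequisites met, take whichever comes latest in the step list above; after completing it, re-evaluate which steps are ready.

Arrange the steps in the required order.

6, 2, 5, 3, 1, 4

Only 6 has no prerequisites, so it is first.
2, 5 and 3 are all available; 2 is listed later → 2.
Ready: 5 and 3. 5 is listed later → 5.
3 is the only step now ready → 3.
1 and 4 are both available; 1 is listed later → 1.
4 needed 3, now all done → 4.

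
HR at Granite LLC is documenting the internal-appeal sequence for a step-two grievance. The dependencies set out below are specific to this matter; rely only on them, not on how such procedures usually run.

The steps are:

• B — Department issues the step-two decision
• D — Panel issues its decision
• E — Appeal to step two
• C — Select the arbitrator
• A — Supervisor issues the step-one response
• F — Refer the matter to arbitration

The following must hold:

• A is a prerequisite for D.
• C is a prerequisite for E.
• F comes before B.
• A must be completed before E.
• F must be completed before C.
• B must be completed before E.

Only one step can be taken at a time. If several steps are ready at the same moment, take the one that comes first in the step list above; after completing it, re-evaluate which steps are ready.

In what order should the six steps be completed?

A → D → F → B → C → E

A and F have no prerequisites; A is listed earlier, so A is first.
D and F are both available; D is listed earlier → D.
That leaves F as the only ready step → F.
B and C are both available; B is listed earlier → B.
Next only C has its prerequisites met → C.
E needed B, C and A, now all done → E.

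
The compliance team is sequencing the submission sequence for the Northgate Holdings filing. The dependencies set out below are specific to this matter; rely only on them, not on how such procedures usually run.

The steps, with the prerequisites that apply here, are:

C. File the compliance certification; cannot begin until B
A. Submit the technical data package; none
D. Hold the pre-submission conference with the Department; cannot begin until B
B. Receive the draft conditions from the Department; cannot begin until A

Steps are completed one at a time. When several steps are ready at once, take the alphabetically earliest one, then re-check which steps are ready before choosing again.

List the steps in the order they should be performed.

A, B, C, D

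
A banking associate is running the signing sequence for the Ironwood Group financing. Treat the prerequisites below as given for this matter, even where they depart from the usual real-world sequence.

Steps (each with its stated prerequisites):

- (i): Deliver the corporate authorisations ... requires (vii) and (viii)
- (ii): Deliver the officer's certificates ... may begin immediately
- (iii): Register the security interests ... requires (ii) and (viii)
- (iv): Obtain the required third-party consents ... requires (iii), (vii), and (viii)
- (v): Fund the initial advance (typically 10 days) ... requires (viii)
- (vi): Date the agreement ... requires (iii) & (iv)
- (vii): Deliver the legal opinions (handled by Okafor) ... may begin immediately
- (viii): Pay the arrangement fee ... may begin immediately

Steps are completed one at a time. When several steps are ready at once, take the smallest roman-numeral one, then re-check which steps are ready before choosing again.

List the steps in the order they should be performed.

Nothing is required for (ii), (vii) and (viii). (ii) has the earlier label → (ii) first.
Now (vii) and (viii) have their prerequisites met. (vii) has the earlier label, so (vii) next.
Next only (viii) has its prerequisites met → (viii).
(i), (iii) and (v) are all available; (i) has the earlier label → (i).
Ready: (iii) and (v). (iii) has the earlier label → (iii).
Ready: (iv) and (v). (iv) has the earlier label → (iv).
(vi) now also ready, so the ready set is {(v), (vi)}; (v) has the earlier label → (v).
(vi) needed (iii) and (iv), now all done → (vi).

(ii) (vii) (viii) (i) (iii) (iv) (v) (vi)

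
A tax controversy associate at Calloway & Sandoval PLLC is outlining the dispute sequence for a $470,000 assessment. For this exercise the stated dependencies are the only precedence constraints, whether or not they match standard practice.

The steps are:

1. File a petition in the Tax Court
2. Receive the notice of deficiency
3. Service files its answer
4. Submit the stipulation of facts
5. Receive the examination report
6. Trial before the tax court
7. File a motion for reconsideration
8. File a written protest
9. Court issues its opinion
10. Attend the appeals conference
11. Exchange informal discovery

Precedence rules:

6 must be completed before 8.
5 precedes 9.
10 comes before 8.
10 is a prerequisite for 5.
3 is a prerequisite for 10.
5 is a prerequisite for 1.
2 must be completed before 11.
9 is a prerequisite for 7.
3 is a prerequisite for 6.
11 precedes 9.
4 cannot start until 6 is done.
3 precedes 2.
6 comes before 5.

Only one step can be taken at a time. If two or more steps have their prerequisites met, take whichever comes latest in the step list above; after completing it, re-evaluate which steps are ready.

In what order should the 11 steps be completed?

3, 10, 6, 8, 5, 4, 2, 11, 9, 7, 1

Only 3 has no prerequisites, so it is first.
Now 10, 6 and 2 have their prerequisites met. 10 is listed later, so 10 next.
6 and 2 are both available; 6 is listed later → 6.
Ready: 8, 5, 4 and 2. 8 is listed later → 8.
5, 4 and 2 are all available; 5 is listed later → 5.
1 now also ready, so the ready set is {4, 2, 1}; 4 is listed later → 4.
2 and 1 are both available; 2 is listed later → 2.
11 now also ready, so the ready set is {11, 1}; 11 is listed later → 11.
Now 9 and 1 have their prerequisites met. 9 is listed later, so 9 next.
Now 7 and 1 have their prerequisites met. 7 is listed later, so 7 next.
That leaves 1 as the only ready step → 1.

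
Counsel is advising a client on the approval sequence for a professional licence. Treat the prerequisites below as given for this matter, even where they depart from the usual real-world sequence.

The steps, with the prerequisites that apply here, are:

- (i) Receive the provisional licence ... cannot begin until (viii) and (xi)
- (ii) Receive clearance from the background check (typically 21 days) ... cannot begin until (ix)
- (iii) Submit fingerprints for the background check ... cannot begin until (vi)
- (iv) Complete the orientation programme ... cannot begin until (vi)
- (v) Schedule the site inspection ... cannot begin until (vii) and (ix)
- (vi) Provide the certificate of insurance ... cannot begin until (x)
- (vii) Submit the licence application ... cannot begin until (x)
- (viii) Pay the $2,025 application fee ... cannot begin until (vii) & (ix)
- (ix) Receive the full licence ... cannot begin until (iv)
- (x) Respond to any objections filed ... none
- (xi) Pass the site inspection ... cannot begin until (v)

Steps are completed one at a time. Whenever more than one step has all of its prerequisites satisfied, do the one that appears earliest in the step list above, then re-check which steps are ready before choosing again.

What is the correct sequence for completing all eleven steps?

(x) is the only step with nothing outstanding, so it goes first.
Ready: (vi) and (vii). (vi) is listed earlier → (vi).
(iii) and (iv) now also ready, so the ready set is {(iii), (iv), (vii)}; (iii) is listed earlier → (iii).
Ready: (iv) and (vii). (iv) is listed earlier → (iv).
(vii) and (ix) are both available; (vii) is listed earlier → (vii).
(ix) is the only step now ready → (ix).
(ii), (v) and (viii) are all available; (ii) is listed earlier → (ii).
Now (v) and (viii) have their prerequisites met. (v) is listed earlier, so (v) next.
(xi) now also ready, so the ready set is {(viii), (xi)}; (viii) is listed earlier → (viii).
(xi) needed (v), now all done → (xi).
(i) is the only step now ready → (i).

(x) → (vi) → (iii) → (iv) → (vii) → (ix) → (ii) → (v) → (viii) → (xi) → (i)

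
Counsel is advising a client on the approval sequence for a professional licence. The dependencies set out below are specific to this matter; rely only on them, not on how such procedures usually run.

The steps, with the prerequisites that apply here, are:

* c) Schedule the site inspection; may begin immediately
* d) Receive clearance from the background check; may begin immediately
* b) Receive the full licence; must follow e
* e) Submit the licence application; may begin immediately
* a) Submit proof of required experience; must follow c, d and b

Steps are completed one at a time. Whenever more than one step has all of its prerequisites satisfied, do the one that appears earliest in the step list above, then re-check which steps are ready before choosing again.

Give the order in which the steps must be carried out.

c, d, e, b, a

c, d and e have no prerequisites; c is listed earlier, so c is first.
Ready: d and e. d is listed earlier → d.
That leaves e as the only ready step → e.
That leaves b as the only ready step → b.
a needed c, d and b, now all done → a.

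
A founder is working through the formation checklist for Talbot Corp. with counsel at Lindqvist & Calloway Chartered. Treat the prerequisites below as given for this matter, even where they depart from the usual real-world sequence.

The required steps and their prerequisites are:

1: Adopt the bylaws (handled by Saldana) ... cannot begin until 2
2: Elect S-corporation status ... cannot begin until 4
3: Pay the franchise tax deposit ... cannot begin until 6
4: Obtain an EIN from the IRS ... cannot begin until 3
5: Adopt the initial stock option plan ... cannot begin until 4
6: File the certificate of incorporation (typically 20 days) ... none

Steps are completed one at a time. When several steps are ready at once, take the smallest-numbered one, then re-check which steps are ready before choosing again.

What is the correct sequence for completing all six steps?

6 3 4 2 1 5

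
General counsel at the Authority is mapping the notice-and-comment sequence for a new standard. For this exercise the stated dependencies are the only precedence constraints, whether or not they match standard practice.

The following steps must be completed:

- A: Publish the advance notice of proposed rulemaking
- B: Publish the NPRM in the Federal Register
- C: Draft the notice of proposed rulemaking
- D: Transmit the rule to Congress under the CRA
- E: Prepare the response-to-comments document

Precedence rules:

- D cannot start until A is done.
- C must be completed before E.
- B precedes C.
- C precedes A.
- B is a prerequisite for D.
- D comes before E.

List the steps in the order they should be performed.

B C A D E

Only B has no prerequisites, so it is first.
C is the only step now ready → C.
A is the only step now ready → A.
D needed A and B, now all done → D.
Next only E has its prerequisites met → E.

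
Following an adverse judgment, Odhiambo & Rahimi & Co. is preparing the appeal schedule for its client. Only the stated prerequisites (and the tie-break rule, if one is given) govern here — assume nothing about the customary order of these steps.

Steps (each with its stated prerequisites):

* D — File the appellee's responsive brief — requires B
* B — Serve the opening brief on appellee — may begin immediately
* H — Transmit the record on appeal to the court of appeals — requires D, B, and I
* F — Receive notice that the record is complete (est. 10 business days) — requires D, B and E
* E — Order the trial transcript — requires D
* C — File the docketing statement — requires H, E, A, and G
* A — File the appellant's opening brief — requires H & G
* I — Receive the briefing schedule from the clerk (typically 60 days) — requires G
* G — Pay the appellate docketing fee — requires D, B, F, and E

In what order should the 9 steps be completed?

B → D → E → F → G → I → H → A → C

Only B has no prerequisites, so it is first.
D needed B, now all done → D.
That leaves E as the only ready step → E.
F needed D, B and E, now all done → F.
G is the only step now ready → G.
Next only I has its prerequisites met → I.
H needed D, B and I, now all done → H.
A is the only step now ready → A.
That leaves C as the only ready step → C.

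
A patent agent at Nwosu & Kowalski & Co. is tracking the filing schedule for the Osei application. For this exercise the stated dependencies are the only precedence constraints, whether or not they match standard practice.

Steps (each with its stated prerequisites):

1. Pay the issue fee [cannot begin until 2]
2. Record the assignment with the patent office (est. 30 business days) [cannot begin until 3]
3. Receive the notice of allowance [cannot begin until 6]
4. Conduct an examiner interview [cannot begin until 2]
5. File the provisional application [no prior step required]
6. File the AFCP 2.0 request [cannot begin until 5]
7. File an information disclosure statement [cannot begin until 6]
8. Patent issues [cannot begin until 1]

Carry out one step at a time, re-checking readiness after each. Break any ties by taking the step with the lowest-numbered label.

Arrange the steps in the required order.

5 has no prerequisites → 5 first.
6 is the only step now ready → 6.
Ready: 3 and 7. 3 has the earlier label → 3.
2 now also ready, so the ready set is {2, 7}; 2 has the earlier label → 2.
1 and 4 now also ready, so the ready set is {1, 4, 7}; 1 has the earlier label → 1.
8 now also ready, so the ready set is {4, 7, 8}; 4 has the earlier label → 4.
7 and 8 are both available; 7 has the earlier label → 7.
That leaves 8 as the only ready step → 8.

5 → 6 → 3 → 2 → 1 → 4 → 7 → 8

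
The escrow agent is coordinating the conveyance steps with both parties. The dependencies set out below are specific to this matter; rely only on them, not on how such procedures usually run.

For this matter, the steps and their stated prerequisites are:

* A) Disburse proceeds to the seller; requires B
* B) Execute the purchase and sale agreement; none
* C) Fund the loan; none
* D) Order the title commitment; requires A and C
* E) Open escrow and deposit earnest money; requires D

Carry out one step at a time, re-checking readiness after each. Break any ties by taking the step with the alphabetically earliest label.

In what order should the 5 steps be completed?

Nothing is required for B and C. B has the earlier label → B first.
A now also ready, so the ready set is {A, C}; A has the earlier label → A.
Next only C has its prerequisites met → C.
D needed A and C, now all done → D.
Next only E has its prerequisites met → E.

B, A, C, D, E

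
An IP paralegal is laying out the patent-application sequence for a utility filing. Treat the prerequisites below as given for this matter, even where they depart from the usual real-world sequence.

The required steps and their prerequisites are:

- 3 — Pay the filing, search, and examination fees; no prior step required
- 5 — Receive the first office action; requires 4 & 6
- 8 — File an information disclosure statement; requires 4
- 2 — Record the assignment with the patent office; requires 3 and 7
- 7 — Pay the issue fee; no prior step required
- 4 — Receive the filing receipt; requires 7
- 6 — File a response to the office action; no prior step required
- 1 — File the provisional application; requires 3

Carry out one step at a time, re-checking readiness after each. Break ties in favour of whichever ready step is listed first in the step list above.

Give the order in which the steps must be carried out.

3 7 2 4 8 6 5 1

3, 7 and 6 have no prerequisites; 3 is listed earlier, so 3 is first.
Now 7, 6 and 1 have their prerequisites met. 7 is listed earlier, so 7 next.
2, 4, 6 and 1 are all available; 2 is listed earlier → 2.
Ready: 4, 6 and 1. 4 is listed earlier → 4.
8, 6 and 1 are all available; 8 is listed earlier → 8.
6 and 1 are both available; 6 is listed earlier → 6.
5 and 1 are both available; 5 is listed earlier → 5.
1 is the only step now ready → 1.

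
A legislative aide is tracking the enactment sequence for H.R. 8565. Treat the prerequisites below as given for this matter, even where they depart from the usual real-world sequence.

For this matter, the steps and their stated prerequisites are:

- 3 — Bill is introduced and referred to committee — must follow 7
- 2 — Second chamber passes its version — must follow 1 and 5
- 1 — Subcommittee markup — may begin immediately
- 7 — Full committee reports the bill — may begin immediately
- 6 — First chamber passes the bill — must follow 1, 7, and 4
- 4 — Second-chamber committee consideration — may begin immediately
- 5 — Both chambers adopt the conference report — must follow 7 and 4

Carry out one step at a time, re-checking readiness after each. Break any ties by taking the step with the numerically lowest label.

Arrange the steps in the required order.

1 → 4 → 7 → 3 → 5 → 2 → 6

1, 4 and 7 have no prerequisites; 1 has the earlier label, so 1 is first.
Ready: 4 and 7. 4 has the earlier label → 4.
That leaves 7 as the only ready step → 7.
Now 3, 5 and 6 have their prerequisites met. 3 has the earlier label, so 3 next.
5 and 6 are both available; 5 has the earlier label → 5.
2 now also ready, so the ready set is {2, 6}; 2 has the earlier label → 2.
That leaves 6 as the only ready step → 6.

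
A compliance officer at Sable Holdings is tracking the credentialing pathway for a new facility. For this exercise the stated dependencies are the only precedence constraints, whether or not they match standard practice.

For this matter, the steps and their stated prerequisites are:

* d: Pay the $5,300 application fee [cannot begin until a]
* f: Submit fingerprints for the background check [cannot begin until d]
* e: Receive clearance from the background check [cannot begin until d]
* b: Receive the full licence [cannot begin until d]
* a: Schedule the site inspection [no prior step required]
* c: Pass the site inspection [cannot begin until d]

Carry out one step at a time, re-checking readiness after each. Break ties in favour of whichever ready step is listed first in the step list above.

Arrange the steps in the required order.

a is the only step with nothing outstanding, so it goes first.
That leaves d as the only ready step → d.
f, e, b and c are all available; f is listed earlier → f.
Now e, b and c have their prerequisites met. e is listed earlier, so e next.
Ready: b and c. b is listed earlier → b.
Next only c has its prerequisites met → c.

a d f e b c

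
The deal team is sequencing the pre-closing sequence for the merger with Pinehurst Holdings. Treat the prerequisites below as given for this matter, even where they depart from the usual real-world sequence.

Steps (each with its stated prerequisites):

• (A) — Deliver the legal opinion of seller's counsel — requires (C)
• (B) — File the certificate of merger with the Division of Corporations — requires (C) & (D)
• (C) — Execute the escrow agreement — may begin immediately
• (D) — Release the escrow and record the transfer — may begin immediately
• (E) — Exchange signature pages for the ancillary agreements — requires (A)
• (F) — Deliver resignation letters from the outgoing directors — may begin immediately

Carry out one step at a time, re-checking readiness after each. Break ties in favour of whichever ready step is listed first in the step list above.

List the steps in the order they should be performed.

(C), (D) and (F) have no prerequisites; (C) is listed earlier, so (C) is first.
Ready: (A), (D) and (F). (A) is listed earlier → (A).
(E) now also ready, so the ready set is {(D), (E), (F)}; (D) is listed earlier → (D).
(B), (E) and (F) are all available; (B) is listed earlier → (B).
(E) and (F) are both available; (E) is listed earlier → (E).
That leaves (F) as the only ready step → (F).

(C) (A) (D) (B) (E) (F)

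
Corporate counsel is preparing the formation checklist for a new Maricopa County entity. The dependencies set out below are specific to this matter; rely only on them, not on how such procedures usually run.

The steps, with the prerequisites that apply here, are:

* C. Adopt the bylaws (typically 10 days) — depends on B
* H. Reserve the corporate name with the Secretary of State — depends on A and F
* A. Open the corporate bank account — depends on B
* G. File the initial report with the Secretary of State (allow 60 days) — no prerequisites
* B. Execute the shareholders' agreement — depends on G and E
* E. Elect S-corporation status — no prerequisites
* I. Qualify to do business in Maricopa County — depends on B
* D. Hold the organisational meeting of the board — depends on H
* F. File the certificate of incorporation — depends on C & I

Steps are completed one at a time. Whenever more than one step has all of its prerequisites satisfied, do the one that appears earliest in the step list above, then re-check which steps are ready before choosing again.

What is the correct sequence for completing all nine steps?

G E B C A I F H D

G and E have no prerequisites; G is listed earlier, so G is first.
That leaves E as the only ready step → E.
That leaves B as the only ready step → B.
Now C, A and I have their prerequisites met. C is listed earlier, so C next.
Now A and I have their prerequisites met. A is listed earlier, so A next.
I needed B, now all done → I.
Next only F has its prerequisites met → F.
That leaves H as the only ready step → H.
D needed H, now all done → D.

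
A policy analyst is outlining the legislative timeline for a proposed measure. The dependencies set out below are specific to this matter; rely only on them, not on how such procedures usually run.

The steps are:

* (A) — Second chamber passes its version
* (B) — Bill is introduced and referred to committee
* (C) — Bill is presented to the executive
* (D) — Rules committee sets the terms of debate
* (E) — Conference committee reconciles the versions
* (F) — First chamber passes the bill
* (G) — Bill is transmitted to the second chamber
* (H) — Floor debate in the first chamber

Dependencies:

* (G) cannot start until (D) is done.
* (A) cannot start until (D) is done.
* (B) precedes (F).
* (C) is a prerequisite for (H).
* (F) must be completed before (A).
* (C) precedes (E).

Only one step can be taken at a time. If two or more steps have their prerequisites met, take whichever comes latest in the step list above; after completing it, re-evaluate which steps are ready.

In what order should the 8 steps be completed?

(D), (C) and (B) have no prerequisites; (D) is listed later, so (D) is first.
(G), (C) and (B) are all available; (G) is listed later → (G).
(C) and (B) are both available; (C) is listed later → (C).
Now (H), (E) and (B) have their prerequisites met. (H) is listed later, so (H) next.
(E) and (B) are both available; (E) is listed later → (E).
(B) is the only step now ready → (B).
(F) needed (B), now all done → (F).
Next only (A) has its prerequisites met → (A).

(D) (G) (C) (H) (E) (B) (F) (A)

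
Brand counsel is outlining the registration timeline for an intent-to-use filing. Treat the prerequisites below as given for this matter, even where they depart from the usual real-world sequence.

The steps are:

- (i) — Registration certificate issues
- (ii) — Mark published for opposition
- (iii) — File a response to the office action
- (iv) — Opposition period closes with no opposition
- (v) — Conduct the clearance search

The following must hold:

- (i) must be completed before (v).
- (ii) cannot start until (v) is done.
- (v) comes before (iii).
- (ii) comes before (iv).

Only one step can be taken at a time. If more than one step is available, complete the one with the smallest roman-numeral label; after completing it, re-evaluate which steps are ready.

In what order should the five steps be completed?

Only (i) has no prerequisites, so it is first.
(v) is the only step now ready → (v).
Ready: (ii) and (iii). (ii) has the earlier label → (ii).
Now (iii) and (iv) have their prerequisites met. (iii) has the earlier label, so (iii) next.
That leaves (iv) as the only ready step → (iv).

(i), (v), (ii), (iii), (iv)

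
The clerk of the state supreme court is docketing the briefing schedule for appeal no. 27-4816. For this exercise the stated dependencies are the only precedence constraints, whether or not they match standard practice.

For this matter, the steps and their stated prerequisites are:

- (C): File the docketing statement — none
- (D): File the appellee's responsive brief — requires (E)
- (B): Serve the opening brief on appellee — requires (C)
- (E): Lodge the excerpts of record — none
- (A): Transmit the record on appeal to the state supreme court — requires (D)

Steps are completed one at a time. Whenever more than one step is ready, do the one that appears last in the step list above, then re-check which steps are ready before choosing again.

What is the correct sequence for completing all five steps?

(E), (D), (A), (C), (B)

Nothing is required for (E) and (C). (E) is listed later → (E) first.
(D) now also ready, so the ready set is {(D), (C)}; (D) is listed later → (D).
(A) and (C) are both available; (A) is listed later → (A).
(C) is the only step now ready → (C).
That leaves (B) as the only ready step → (B).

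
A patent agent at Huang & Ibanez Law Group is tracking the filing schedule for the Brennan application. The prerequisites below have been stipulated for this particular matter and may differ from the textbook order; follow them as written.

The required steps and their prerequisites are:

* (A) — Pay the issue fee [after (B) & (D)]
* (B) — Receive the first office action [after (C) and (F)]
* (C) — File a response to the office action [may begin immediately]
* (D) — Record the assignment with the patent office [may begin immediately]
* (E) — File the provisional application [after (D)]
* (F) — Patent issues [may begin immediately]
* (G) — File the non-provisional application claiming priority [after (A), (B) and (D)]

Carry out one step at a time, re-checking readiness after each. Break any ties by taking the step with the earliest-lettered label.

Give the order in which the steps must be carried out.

(C), (D), (E), (F), (B), (A), (G)

Nothing is required for (C), (D) and (F). (C) has the earlier label → (C) first.
Now (D) and (F) have their prerequisites met. (D) has the earlier label, so (D) next.
Ready: (E) and (F). (E) has the earlier label → (E).
That leaves (F) as the only ready step → (F).
(B) is the only step now ready → (B).
(A) needed (B) and (D), now all done → (A).
(G) needed (A), (B) and (D), now all done → (G).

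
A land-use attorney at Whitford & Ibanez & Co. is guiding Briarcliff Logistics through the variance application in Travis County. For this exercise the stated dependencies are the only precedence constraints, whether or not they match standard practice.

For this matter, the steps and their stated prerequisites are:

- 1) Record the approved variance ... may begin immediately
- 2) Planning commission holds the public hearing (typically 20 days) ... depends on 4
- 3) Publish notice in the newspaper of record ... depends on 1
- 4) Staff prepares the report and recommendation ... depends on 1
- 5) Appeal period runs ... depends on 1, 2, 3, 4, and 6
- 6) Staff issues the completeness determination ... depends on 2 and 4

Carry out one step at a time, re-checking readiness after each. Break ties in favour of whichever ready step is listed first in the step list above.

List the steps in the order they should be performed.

1, 3, 4, 2, 6, 5

Only 1 has no prerequisites, so it is first.
Now 3 and 4 have their prerequisites met. 3 is listed earlier, so 3 next.
4 is the only step now ready → 4.
Next only 2 has its prerequisites met → 2.
6 needed 2 and 4, now all done → 6.
Next only 5 has its prerequisites met → 5.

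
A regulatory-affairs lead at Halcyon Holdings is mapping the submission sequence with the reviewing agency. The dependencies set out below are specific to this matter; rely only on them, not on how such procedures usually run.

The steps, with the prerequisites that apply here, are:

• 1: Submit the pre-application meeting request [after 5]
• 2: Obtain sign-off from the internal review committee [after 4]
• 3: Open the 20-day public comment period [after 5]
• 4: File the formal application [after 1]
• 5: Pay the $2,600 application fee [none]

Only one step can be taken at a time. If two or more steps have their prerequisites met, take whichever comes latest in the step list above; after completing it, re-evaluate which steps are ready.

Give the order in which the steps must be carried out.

5, 3, 1, 4, 2

5 is the only step with nothing outstanding, so it goes first.
3 and 1 are both available; 3 is listed later → 3.
1 is the only step now ready → 1.
4 needed 1, now all done → 4.
That leaves 2 as the only ready step → 2.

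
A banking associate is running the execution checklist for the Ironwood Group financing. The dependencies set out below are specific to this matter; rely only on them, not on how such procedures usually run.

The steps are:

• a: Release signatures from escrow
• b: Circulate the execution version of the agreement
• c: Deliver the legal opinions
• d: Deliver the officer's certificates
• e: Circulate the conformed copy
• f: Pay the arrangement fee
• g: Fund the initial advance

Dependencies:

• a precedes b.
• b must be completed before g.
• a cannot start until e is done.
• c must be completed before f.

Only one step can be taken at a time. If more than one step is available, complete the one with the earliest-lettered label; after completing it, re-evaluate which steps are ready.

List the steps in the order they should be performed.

c, d, e, a, b, f, g

c, d and e have no prerequisites; c has the earlier label, so c is first.
f now also ready, so the ready set is {d, e, f}; d has the earlier label → d.
e and f are both available; e has the earlier label → e.
Now a and f have their prerequisites met. a has the earlier label, so a next.
b and f are both available; b has the earlier label → b.
f and g are both available; f has the earlier label → f.
Next only g has its prerequisites met → g.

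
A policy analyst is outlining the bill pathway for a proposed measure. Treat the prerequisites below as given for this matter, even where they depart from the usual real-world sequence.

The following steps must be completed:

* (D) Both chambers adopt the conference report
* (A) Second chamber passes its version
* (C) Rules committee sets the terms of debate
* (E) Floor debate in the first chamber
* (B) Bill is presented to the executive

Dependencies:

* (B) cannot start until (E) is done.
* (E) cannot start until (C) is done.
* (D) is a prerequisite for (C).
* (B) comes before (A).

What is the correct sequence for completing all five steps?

(D) has no prerequisites → (D) first.
(C) needed (D), now all done → (C).
That leaves (E) as the only ready step → (E).
Next only (B) has its prerequisites met → (B).
(A) needed (B), now all done → (A).

(D), (C), (E), (B), (A)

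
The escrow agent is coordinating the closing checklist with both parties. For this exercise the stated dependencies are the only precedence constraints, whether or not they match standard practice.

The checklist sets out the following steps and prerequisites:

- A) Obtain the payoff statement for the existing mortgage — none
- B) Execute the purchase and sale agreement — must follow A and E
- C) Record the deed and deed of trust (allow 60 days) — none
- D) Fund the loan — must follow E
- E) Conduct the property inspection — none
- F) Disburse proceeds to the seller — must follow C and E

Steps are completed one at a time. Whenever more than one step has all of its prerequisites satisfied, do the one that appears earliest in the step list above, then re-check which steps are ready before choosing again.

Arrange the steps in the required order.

A, C, E, B, D, F

Nothing is required for A, C and E. A is listed earlier → A first.
Ready: C and E. C is listed earlier → C.
Next only E has its prerequisites met → E.
Ready: B, D and F. B is listed earlier → B.
Now D and F have their prerequisites met. D is listed earlier, so D next.
F needed C and E, now all done → F.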